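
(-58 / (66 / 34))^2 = 972196 / 1089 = 892.74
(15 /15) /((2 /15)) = 15 /2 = 7.50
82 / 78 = 41 / 39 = 1.05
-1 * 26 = -26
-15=-15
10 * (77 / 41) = 770 / 41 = 18.78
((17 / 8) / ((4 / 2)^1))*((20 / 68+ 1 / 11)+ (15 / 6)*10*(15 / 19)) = 71493 / 3344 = 21.38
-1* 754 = -754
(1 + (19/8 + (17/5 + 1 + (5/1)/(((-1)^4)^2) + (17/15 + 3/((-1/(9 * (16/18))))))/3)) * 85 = -6817/72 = -94.68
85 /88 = 0.97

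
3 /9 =1 /3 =0.33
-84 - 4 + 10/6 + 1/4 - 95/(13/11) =-25969/156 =-166.47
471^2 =221841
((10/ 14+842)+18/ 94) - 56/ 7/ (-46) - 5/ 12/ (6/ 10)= 229475849/ 272412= 842.39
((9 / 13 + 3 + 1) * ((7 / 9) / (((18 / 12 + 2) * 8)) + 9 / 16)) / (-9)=-5185 / 16848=-0.31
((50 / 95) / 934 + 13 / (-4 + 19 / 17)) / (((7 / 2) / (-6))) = 23528256 / 3043439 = 7.73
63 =63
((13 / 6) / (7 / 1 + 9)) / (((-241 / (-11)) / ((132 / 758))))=1573 / 1461424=0.00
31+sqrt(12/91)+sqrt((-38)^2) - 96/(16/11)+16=19.36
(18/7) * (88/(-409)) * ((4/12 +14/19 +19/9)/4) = -23936/54397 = -0.44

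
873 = 873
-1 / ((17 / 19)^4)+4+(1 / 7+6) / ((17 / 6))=4.61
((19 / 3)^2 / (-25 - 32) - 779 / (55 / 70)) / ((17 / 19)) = -5598749 / 5049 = -1108.88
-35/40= -7/8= -0.88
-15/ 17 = -0.88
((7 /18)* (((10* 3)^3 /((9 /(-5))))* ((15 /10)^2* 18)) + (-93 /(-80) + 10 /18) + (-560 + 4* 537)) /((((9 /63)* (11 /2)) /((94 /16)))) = -55586327587 /31680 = -1754618.93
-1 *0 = 0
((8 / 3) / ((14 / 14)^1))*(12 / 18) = 16 / 9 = 1.78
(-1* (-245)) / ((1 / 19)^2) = 88445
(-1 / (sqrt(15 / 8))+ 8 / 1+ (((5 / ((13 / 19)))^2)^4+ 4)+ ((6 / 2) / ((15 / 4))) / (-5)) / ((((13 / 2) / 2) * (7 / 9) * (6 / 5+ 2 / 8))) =23883170296112501904 / 10763566863595-96 * sqrt(30) / 2639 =2218889.75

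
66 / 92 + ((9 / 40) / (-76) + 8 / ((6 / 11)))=3226339 / 209760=15.38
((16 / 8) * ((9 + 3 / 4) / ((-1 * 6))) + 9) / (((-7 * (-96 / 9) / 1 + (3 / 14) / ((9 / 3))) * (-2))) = -483 / 12556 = -0.04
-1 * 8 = -8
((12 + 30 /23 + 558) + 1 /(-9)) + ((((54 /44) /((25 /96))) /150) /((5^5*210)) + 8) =90153916023077 /155654296875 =579.19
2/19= 0.11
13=13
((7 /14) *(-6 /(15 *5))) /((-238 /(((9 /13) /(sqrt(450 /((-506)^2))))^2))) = 576081 /12569375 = 0.05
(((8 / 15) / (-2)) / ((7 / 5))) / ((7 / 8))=-32 / 147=-0.22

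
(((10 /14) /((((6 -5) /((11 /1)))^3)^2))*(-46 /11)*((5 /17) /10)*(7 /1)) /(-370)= 3704173 /1258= 2944.49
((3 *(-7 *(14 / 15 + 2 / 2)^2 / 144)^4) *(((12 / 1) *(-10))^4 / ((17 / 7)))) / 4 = 69796.15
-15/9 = -5/3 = -1.67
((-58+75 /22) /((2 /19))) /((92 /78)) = -889941 /2024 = -439.69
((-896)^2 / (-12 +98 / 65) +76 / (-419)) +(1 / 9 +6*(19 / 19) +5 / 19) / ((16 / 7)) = -14954940901543 / 195458472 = -76512.11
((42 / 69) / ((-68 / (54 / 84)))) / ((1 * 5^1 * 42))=-3 / 109480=-0.00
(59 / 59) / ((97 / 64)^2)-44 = -409900 / 9409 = -43.56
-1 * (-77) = 77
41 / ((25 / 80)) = 131.20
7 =7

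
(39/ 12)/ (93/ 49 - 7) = -637/ 1000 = -0.64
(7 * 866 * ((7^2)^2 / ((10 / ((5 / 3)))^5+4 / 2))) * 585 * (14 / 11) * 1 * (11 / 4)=29801079945 / 7778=3831457.95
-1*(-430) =430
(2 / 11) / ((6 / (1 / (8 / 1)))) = 1 / 264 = 0.00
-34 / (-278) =17 / 139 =0.12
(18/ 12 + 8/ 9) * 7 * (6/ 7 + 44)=6751/ 9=750.11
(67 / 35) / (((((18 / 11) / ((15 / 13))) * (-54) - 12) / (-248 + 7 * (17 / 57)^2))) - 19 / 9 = 358428937 / 110803896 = 3.23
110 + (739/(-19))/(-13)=27909/247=112.99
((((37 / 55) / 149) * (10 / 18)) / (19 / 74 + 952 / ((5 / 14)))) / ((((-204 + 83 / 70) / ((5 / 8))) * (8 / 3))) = -1197875 / 1101679599266928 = -0.00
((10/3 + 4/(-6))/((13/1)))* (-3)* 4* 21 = -672/13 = -51.69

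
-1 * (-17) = 17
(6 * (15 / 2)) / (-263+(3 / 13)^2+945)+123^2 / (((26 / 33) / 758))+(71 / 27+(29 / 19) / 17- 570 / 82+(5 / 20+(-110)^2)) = 31220457722863068299 / 2143179156924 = 14567357.85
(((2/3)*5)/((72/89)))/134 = 0.03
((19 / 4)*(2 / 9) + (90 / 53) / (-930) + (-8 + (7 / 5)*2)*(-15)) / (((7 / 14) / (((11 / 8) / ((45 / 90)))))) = 25717285 / 59148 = 434.80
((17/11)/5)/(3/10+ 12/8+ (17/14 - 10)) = -238/5379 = -0.04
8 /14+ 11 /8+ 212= 11981 /56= 213.95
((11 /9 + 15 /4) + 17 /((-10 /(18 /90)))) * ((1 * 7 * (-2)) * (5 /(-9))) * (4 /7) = 8338 /405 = 20.59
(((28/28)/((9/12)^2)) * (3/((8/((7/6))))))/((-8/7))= -49/72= -0.68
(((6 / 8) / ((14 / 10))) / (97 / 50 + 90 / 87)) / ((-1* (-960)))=725 / 3864448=0.00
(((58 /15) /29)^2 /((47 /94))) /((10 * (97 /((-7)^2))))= 196 /109125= 0.00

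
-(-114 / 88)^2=-1.68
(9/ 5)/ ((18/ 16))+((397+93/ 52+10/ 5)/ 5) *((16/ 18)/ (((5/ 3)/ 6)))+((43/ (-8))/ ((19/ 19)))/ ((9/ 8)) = 740981/ 2925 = 253.33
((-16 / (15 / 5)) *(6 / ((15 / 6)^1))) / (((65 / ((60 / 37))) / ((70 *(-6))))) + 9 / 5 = 326889 / 2405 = 135.92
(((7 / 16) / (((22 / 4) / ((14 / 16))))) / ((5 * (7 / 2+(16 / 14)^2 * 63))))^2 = 117649 / 4467981337600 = 0.00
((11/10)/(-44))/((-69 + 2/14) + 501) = -7/121000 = -0.00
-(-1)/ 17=1/ 17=0.06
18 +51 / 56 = 1059 / 56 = 18.91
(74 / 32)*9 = 20.81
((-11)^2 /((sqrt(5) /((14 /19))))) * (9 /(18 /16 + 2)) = 121968 * sqrt(5) /2375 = 114.83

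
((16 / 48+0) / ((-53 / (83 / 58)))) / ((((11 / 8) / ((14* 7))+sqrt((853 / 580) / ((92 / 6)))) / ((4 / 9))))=164632160 / 280775870343 - 25508224* sqrt(17068530) / 8142500239947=-0.01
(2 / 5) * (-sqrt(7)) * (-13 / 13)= 2 * sqrt(7) / 5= 1.06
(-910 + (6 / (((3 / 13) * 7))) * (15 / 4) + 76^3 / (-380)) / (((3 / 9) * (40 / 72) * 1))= -3876903 / 350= -11076.87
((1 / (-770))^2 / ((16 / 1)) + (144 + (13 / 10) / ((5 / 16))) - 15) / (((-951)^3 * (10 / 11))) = -16842787 / 98898347560320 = -0.00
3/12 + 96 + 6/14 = 96.68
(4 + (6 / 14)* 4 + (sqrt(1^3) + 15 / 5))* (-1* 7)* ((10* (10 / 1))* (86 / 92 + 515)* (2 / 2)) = -80692200 / 23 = -3508356.52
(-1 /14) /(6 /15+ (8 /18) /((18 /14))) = -405 /4228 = -0.10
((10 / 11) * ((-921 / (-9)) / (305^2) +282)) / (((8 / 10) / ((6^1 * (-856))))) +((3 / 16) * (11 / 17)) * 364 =-4580815077263 / 2783308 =-1645816.80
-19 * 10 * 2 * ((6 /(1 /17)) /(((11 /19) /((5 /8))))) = -460275 /11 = -41843.18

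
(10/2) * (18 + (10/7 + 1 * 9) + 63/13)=15140/91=166.37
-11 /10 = -1.10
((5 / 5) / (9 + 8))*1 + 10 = 171 / 17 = 10.06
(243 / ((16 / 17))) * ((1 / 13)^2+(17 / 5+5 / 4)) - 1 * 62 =1140.10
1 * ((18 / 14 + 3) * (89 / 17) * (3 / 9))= 890 / 119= 7.48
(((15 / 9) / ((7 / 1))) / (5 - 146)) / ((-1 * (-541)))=-5 / 1601901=-0.00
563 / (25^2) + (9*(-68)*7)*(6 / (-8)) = 2008688 / 625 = 3213.90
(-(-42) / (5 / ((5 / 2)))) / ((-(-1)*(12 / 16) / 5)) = 140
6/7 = 0.86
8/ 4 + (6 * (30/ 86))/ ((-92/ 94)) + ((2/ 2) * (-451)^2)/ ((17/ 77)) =15489594024/ 16813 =921286.74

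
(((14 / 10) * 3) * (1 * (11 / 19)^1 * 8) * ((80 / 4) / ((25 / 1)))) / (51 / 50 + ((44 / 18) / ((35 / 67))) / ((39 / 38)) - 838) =-36324288 / 1942994587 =-0.02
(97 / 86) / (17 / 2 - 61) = -97 / 4515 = -0.02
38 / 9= 4.22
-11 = -11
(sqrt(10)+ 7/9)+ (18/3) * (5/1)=sqrt(10)+ 277/9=33.94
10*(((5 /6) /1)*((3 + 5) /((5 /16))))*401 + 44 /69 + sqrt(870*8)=4*sqrt(435) + 1967588 /23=85630.73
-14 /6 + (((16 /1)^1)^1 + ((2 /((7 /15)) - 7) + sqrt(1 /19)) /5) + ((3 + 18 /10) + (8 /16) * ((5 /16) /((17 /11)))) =sqrt(19) /95 + 1029583 /57120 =18.07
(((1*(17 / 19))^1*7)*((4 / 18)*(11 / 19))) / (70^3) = 187 / 79600500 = 0.00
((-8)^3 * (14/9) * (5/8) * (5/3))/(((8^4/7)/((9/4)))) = -1225/384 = -3.19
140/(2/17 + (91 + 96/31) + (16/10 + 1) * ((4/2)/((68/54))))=92225/64784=1.42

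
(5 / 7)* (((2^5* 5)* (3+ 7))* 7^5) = 19208000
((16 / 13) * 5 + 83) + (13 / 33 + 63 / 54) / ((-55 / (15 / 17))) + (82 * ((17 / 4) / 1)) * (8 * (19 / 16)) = 363664637 / 106964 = 3399.88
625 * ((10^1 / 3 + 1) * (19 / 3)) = 17152.78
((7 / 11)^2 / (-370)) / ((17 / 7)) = -343 / 761090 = -0.00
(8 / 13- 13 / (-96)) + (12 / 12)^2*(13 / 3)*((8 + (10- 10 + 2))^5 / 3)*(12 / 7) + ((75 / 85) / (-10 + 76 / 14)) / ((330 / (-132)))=12258174323 / 49504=247619.88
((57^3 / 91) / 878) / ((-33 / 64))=-1975392 / 439439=-4.50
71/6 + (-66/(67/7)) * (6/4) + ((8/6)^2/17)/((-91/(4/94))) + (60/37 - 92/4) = -64526269669/3244420998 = -19.89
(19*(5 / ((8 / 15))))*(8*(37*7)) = 369075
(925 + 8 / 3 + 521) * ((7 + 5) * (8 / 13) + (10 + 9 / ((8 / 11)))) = 6725435 / 156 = 43111.76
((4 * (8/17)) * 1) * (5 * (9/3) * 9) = 4320/17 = 254.12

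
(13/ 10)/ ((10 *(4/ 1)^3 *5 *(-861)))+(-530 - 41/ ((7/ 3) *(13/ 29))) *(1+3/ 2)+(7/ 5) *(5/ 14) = -509503392169/ 358176000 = -1422.49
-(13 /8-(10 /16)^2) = -79 /64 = -1.23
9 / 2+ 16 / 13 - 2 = 97 / 26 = 3.73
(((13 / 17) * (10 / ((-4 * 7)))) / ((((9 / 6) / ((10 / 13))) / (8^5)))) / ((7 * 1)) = -1638400 / 2499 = -655.62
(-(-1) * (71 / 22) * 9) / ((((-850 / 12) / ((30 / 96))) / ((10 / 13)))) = -1917 / 19448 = -0.10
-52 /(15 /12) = -208 /5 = -41.60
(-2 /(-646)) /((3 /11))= 11 /969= 0.01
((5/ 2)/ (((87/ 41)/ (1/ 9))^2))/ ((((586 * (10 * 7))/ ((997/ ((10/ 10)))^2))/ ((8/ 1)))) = 1670929129/ 1257445539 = 1.33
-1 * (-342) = 342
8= 8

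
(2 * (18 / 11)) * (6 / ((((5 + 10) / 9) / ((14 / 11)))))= 9072 / 605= 15.00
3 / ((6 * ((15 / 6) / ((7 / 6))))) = 7 / 30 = 0.23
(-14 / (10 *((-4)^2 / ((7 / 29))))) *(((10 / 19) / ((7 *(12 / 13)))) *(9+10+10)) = -91 / 1824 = -0.05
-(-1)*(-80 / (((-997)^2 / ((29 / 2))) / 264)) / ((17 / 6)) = -1837440 / 16898153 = -0.11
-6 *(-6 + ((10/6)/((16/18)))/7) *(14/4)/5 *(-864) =-104004/5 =-20800.80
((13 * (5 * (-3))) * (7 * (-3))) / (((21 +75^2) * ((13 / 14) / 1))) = 735 / 941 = 0.78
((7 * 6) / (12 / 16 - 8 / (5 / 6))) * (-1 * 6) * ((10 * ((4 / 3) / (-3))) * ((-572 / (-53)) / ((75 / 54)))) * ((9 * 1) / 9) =-3075072 / 3127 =-983.39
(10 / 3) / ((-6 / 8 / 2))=-80 / 9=-8.89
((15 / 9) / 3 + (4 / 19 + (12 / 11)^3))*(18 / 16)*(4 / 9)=469849 / 455202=1.03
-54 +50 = -4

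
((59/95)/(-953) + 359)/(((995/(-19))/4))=-130008024/4741175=-27.42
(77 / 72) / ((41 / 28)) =539 / 738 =0.73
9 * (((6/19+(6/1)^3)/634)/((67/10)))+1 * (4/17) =0.69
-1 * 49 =-49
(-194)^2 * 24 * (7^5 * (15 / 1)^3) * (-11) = -563600492532000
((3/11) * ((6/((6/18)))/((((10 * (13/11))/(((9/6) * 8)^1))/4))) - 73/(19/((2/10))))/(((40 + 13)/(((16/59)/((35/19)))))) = 15152/284557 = 0.05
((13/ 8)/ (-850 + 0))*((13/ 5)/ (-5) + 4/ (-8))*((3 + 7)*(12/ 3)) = 39/ 500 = 0.08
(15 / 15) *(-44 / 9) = -44 / 9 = -4.89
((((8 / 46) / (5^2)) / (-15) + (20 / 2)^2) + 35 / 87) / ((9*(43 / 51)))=142307051 / 10755375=13.23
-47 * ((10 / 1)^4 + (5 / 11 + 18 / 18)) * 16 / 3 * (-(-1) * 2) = -55154688 / 11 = -5014062.55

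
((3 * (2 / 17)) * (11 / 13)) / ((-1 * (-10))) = 33 / 1105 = 0.03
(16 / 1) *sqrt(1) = 16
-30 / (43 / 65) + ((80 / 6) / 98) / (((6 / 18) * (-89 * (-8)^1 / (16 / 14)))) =-59526790 / 1312661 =-45.35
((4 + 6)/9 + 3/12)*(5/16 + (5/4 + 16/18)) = 17297/5184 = 3.34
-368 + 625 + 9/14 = 257.64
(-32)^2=1024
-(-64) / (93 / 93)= 64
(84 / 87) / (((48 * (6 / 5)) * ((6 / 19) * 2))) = 665 / 25056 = 0.03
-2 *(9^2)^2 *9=-118098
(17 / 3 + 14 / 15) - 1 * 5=8 / 5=1.60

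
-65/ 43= -1.51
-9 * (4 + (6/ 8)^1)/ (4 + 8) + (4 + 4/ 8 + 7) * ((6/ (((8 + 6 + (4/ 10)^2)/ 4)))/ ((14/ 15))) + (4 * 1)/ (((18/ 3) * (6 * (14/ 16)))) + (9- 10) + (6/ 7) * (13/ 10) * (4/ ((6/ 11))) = 7320911/ 297360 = 24.62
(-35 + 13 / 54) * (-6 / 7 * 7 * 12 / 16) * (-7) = -13139 / 12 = -1094.92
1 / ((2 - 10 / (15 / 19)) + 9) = -3 / 5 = -0.60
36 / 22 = 18 / 11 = 1.64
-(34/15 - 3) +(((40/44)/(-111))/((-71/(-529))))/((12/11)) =160157/236430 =0.68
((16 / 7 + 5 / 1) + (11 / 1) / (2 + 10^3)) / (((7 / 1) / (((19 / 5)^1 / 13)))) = 972401 / 3191370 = 0.30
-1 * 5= -5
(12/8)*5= 15/2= 7.50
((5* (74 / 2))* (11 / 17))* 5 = 598.53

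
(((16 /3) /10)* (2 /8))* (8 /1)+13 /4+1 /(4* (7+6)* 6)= 6739 /1560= 4.32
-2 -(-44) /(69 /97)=4130 /69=59.86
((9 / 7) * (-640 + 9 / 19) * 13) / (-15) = 712.62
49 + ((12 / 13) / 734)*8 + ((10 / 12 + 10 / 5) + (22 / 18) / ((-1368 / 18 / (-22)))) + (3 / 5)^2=1071957869 / 20396025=52.56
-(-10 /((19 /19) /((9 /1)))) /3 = 30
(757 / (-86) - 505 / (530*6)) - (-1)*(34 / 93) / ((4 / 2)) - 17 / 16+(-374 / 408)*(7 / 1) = -55131659 / 3391152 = -16.26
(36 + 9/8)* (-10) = -1485/4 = -371.25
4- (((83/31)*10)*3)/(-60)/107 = 26619/6634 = 4.01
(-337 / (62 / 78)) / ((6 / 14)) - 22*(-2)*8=-19755 / 31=-637.26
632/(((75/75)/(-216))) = -136512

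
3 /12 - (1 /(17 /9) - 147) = 9977 /68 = 146.72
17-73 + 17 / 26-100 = -155.35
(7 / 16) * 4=7 / 4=1.75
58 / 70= 0.83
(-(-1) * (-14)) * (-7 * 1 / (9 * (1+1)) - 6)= 805 / 9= 89.44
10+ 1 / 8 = 81 / 8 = 10.12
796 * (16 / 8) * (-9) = -14328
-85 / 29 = -2.93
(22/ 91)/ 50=11/ 2275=0.00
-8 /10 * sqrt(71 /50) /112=-sqrt(142) /1400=-0.01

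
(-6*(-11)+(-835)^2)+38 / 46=16037712 / 23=697291.83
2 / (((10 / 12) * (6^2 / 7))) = 7 / 15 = 0.47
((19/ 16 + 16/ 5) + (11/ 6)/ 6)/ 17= 3379/ 12240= 0.28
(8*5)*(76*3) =9120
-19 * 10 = -190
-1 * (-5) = 5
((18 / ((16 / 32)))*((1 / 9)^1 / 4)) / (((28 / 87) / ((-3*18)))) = -2349 / 14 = -167.79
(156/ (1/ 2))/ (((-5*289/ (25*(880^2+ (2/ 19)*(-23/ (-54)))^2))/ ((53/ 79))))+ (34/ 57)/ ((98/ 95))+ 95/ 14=-426256248164804027469805/ 196274773674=-2171732210848.39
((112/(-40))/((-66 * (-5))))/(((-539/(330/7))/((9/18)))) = 1/2695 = 0.00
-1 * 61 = -61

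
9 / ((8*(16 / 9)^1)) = 81 / 128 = 0.63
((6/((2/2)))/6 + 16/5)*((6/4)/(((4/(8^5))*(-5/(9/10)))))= -1161216/125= -9289.73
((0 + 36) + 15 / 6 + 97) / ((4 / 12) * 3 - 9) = -271 / 16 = -16.94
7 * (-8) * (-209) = 11704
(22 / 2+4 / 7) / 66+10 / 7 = 247 / 154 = 1.60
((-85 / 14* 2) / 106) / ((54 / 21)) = -85 / 1908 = -0.04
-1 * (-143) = 143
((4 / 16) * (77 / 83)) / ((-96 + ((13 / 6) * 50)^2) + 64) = 0.00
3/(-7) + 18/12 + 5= 85/14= 6.07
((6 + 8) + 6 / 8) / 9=59 / 36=1.64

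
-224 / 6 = -112 / 3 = -37.33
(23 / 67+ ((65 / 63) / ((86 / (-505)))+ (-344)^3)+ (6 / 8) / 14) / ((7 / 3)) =-59108397170873 / 3388056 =-17446109.85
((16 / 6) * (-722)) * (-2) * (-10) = -115520 / 3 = -38506.67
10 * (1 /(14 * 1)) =5 /7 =0.71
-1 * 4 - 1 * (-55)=51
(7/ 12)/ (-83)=-7/ 996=-0.01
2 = 2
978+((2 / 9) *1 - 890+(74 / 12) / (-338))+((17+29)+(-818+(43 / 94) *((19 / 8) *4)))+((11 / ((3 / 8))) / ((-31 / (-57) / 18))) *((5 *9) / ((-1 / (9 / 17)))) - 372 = -910958433262 / 37673649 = -24180.25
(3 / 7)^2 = 9 / 49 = 0.18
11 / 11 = 1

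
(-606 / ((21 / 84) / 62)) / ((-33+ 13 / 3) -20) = 225432 / 73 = 3088.11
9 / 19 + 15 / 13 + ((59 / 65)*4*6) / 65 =157554 / 80275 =1.96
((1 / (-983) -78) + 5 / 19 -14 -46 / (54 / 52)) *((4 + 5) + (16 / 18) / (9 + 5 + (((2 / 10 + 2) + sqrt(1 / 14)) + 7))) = -1051079127463552 / 854869393449 + 13719833600 *sqrt(14) / 854869393449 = -1229.46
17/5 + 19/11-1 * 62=-3128/55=-56.87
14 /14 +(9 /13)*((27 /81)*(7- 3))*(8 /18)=55 /39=1.41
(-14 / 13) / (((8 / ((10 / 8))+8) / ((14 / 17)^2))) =-1715 / 33813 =-0.05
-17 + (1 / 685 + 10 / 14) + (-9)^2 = 310312 / 4795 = 64.72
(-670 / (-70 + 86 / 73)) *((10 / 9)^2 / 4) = 611375 / 203472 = 3.00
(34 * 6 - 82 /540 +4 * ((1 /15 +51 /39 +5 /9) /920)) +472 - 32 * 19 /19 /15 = 135974186 /201825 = 673.72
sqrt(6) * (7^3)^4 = 13841287201 * sqrt(6) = 33904091025.77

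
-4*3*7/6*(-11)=154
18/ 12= 3/ 2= 1.50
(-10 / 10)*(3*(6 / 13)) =-1.38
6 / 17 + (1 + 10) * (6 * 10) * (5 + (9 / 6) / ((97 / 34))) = 6014502 / 1649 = 3647.36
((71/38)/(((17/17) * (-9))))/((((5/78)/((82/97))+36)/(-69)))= 1740778/4384079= 0.40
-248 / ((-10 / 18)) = 2232 / 5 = 446.40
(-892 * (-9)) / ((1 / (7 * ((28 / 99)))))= 174832 / 11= 15893.82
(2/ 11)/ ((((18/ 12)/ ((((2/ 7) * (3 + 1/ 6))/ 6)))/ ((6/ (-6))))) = -38/ 2079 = -0.02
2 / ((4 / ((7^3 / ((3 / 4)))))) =686 / 3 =228.67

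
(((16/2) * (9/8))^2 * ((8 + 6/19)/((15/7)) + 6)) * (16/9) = 135168/95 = 1422.82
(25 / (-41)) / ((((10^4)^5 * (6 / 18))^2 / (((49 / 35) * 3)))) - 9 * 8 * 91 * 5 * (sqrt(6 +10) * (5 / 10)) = -5372640000000000000000000000000000000000000189 / 82000000000000000000000000000000000000000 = -65520.00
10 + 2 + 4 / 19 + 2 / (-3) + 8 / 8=715 / 57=12.54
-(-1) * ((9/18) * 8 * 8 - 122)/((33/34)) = -1020/11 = -92.73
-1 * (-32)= 32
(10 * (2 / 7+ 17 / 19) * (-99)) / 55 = -21.25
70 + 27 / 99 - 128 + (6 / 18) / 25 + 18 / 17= -794588 / 14025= -56.66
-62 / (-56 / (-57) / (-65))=114855 / 28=4101.96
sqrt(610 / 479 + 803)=sqrt(184533313) / 479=28.36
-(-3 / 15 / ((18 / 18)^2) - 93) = 466 / 5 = 93.20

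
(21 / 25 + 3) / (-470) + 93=546327 / 5875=92.99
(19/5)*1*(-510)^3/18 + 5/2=-56008195/2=-28004097.50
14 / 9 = 1.56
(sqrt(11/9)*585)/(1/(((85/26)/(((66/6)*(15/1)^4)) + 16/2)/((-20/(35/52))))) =-162162119*sqrt(11)/3088800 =-174.12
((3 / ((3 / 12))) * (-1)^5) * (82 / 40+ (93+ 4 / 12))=-5723 / 5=-1144.60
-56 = -56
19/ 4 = 4.75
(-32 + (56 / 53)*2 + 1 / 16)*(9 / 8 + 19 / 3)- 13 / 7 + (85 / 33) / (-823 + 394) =-150795901561 / 672287616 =-224.30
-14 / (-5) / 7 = 0.40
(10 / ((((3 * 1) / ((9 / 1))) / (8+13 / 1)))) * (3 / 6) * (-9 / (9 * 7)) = -45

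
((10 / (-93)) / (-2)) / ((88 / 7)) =35 / 8184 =0.00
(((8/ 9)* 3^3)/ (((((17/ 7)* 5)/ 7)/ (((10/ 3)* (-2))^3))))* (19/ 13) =-11916800/ 1989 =-5991.35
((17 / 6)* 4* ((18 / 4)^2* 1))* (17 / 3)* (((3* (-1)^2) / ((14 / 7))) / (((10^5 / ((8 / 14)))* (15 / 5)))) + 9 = 6302601 / 700000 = 9.00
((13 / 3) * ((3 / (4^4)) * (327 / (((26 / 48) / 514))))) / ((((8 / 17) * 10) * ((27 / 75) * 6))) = 2381105 / 1536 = 1550.20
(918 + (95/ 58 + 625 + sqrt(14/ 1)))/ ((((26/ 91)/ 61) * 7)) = 61 * sqrt(14)/ 2 + 5464929/ 116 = 47225.58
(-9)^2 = 81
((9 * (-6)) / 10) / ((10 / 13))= -351 / 50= -7.02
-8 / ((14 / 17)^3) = -4913 / 343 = -14.32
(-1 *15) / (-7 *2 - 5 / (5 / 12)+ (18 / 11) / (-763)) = 125895 / 218236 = 0.58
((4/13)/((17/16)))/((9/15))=320/663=0.48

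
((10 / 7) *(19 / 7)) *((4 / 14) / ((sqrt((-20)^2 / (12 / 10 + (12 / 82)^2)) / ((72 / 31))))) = 1368 *sqrt(51330) / 2179765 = 0.14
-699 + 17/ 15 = -10468/ 15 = -697.87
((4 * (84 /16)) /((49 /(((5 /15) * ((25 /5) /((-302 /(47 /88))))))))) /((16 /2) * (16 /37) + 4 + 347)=-1739 /487961936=-0.00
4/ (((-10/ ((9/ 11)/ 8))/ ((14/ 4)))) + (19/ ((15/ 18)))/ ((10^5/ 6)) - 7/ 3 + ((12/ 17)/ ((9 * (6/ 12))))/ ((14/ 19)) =-555243929/ 245437500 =-2.26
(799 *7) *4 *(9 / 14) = 14382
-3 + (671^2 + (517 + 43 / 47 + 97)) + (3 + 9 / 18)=42380503 / 94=450856.41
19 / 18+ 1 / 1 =37 / 18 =2.06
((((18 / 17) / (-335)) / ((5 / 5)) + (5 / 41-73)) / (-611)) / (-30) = -2836233 / 713327225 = -0.00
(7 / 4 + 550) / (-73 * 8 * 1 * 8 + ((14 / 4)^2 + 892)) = -2207 / 15071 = -0.15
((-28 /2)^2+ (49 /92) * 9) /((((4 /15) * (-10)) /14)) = -387933 /368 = -1054.17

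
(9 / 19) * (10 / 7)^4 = 90000 / 45619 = 1.97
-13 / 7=-1.86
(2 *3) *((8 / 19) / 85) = 48 / 1615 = 0.03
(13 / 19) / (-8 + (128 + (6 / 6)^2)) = 13 / 2299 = 0.01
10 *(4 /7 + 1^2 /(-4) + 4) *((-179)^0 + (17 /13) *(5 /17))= 5445 /91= 59.84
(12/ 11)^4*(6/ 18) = 6912/ 14641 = 0.47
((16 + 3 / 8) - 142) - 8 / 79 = -79459 / 632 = -125.73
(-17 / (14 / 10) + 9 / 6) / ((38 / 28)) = -149 / 19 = -7.84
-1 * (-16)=16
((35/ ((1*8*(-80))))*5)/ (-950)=7/ 24320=0.00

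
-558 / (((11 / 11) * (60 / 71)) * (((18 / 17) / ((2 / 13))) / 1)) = -37417 / 390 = -95.94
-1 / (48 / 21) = -7 / 16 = -0.44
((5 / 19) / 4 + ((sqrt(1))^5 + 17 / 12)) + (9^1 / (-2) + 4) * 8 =-173 / 114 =-1.52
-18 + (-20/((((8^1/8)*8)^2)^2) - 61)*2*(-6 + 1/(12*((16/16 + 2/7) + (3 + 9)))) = 45285565/63488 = 713.29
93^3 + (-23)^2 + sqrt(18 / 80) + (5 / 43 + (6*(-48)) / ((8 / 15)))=3*sqrt(10) / 20 + 34586883 / 43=804346.59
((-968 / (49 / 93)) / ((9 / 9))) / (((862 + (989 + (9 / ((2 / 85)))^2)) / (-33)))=3961056 / 9679607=0.41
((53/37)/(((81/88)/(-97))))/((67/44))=-19905952/200799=-99.13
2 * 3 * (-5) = -30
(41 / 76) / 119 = 41 / 9044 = 0.00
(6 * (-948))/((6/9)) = -8532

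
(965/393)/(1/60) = 19300/131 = 147.33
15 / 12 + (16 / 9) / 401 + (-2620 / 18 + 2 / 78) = -144.28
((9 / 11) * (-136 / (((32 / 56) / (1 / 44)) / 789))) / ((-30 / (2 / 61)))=281673 / 73810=3.82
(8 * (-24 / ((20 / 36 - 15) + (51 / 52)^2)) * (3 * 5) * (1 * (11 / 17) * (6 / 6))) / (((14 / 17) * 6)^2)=91016640 / 16077439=5.66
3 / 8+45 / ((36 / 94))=943 / 8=117.88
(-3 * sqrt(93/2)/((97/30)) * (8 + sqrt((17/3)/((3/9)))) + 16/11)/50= -36 * sqrt(186)/485-9 * sqrt(3162)/970 + 8/275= -1.50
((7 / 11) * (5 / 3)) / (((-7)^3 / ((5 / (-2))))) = 25 / 3234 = 0.01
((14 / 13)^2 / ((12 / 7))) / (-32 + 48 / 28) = -2401 / 107484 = -0.02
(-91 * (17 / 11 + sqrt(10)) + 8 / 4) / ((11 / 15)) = -1365 * sqrt(10) / 11 - 22875 / 121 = -581.46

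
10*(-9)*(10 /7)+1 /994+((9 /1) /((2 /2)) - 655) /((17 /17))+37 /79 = -8683877 /11218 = -774.10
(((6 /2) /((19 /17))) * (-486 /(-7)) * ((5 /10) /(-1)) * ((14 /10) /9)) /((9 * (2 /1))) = -153 /190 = -0.81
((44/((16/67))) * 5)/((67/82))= 2255/2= 1127.50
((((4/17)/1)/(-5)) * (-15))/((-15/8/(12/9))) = -0.50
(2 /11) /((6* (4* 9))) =0.00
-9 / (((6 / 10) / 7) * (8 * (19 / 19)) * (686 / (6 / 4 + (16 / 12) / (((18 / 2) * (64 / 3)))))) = -155 / 5376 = -0.03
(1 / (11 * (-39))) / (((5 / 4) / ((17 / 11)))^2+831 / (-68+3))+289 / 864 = 11597035061 / 34650814176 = 0.33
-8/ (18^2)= -2/ 81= -0.02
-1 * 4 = -4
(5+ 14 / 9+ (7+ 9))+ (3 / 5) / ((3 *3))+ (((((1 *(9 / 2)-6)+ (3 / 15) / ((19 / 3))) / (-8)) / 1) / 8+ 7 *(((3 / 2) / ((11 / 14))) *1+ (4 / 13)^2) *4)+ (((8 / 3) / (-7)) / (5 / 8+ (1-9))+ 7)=85.80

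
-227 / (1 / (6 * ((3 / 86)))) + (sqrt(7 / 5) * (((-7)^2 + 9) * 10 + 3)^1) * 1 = -2043 / 43 + 583 * sqrt(35) / 5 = 642.30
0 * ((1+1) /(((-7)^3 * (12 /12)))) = 0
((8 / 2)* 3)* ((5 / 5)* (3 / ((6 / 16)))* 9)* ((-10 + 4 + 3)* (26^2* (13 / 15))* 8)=-60742656 / 5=-12148531.20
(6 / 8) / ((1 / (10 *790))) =5925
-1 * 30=-30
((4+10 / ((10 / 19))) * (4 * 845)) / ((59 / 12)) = 932880 / 59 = 15811.53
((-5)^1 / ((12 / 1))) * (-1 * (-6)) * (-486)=1215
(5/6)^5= 3125/7776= 0.40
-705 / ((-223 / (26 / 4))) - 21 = -201 / 446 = -0.45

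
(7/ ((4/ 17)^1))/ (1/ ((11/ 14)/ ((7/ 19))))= 3553/ 56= 63.45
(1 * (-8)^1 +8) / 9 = 0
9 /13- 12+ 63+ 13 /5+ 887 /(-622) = 2137383 /40430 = 52.87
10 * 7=70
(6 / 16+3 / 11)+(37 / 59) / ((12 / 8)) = 16601 / 15576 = 1.07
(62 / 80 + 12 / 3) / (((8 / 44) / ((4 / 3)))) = 2101 / 60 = 35.02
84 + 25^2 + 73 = 782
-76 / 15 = -5.07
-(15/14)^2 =-225/196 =-1.15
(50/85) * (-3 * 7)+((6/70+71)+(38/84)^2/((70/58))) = 61822717/1049580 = 58.90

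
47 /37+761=28204 /37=762.27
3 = 3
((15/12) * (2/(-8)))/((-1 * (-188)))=-5/3008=-0.00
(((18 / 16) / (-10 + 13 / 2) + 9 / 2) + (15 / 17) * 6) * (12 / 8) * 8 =13527 / 119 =113.67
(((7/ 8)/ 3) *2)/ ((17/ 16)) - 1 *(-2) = 130/ 51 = 2.55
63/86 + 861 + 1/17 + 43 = 1322805/1462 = 904.79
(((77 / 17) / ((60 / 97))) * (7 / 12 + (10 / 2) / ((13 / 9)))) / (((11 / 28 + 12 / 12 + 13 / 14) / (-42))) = -230934011 / 430950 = -535.87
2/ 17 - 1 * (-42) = 716/ 17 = 42.12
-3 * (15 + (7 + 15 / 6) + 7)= -189 / 2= -94.50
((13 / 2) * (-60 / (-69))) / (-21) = -130 / 483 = -0.27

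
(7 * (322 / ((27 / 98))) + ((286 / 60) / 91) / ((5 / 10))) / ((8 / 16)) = 16362.58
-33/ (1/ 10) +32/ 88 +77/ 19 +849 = 523.42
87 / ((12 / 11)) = 319 / 4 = 79.75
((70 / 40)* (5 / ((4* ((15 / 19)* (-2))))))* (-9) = 12.47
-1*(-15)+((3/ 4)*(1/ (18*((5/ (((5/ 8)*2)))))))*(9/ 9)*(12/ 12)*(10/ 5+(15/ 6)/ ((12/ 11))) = 15.04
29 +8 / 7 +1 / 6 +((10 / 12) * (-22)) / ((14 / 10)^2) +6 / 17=106501 / 4998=21.31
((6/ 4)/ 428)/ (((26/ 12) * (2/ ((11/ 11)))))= 9/ 11128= 0.00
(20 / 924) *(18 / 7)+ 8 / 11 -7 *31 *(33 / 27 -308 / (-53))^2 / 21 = -187788870011 / 367914393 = -510.41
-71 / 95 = -0.75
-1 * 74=-74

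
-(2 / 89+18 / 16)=-817 / 712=-1.15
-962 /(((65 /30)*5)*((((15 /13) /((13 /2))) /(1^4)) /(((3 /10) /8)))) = -18759 /1000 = -18.76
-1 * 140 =-140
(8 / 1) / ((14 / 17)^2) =578 / 49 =11.80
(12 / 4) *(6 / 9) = 2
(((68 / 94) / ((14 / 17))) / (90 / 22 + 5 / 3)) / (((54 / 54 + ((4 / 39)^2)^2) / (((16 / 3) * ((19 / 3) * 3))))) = 58835431512 / 3806031565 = 15.46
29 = 29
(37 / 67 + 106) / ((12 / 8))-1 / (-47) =671267 / 9447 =71.06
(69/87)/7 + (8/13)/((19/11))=23545/50141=0.47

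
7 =7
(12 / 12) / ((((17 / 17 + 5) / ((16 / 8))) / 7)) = 7 / 3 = 2.33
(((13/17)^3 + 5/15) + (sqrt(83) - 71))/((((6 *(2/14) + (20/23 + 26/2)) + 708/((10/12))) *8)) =-0.01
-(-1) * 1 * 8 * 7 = 56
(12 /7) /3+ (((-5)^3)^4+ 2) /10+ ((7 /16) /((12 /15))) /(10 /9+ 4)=2515625090513 /103040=24414063.38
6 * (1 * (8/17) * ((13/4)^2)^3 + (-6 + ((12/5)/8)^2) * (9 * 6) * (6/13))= 3456131223/1414400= 2443.53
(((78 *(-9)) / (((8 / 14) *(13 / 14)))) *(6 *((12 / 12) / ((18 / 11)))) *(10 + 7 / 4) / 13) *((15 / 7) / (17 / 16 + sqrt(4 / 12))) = -2120580 / 169 + 665280 *sqrt(3) / 169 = -5729.47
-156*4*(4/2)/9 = -416/3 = -138.67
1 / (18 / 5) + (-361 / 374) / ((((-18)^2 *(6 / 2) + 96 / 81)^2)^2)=445706146909005670751 / 1604542128878636361216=0.28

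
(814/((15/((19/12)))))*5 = 7733/18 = 429.61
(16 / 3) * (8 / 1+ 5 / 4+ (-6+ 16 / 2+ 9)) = 108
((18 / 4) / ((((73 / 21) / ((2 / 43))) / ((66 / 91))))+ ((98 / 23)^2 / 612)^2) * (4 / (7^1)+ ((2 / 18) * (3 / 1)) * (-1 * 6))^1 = -119087662151650 / 1871228889046881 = -0.06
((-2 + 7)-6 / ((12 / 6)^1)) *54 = 108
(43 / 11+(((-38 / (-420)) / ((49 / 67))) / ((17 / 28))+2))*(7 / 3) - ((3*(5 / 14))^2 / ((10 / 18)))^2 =3230642953 / 323270640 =9.99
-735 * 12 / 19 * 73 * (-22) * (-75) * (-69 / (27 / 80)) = 217195440000 / 19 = 11431338947.37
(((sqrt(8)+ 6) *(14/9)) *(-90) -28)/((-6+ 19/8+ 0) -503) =320 *sqrt(2)/579+ 992/579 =2.49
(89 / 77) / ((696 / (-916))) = -20381 / 13398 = -1.52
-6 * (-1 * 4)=24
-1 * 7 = -7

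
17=17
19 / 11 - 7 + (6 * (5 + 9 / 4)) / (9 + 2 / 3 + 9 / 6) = -1015 / 737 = -1.38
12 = 12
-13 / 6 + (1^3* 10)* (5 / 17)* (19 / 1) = 53.72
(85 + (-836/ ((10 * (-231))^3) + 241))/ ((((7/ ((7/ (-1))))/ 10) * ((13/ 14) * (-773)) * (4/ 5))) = 5.68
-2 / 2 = -1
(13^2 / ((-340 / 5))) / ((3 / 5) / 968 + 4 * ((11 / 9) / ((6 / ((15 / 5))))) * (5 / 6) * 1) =-5521230 / 4526777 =-1.22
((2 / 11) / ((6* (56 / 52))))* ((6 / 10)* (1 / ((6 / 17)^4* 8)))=1085773 / 7983360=0.14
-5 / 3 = -1.67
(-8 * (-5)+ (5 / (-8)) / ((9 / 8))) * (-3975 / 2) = -470375 / 6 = -78395.83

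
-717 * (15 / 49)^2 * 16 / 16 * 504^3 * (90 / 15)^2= -2167712409600 / 7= -309673201371.43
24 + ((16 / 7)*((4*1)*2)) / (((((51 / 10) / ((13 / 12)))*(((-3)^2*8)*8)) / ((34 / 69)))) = 24.00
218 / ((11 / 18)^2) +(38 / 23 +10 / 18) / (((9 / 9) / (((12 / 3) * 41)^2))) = 1501888936 / 25047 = 59962.83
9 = 9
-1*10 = -10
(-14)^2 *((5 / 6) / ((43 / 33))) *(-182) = -980980 / 43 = -22813.49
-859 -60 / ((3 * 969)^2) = -2419702517 / 2816883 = -859.00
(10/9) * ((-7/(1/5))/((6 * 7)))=-25/27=-0.93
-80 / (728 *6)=-5 / 273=-0.02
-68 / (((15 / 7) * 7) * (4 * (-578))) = 1 / 510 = 0.00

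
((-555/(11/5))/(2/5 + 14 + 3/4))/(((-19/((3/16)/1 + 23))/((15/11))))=25738125/928796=27.71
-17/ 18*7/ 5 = -1.32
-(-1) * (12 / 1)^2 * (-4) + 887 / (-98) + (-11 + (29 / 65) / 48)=-91122859 / 152880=-596.04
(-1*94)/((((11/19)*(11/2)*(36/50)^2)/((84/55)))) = -86.97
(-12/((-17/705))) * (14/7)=16920/17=995.29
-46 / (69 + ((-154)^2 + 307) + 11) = -46 / 24103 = -0.00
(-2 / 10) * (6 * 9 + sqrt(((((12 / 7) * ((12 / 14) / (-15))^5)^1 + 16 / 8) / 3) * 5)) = -54 / 5 - sqrt(2205917598) / 128625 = -11.17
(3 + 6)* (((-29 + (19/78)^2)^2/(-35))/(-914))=6200481125/26313592032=0.24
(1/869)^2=1/755161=0.00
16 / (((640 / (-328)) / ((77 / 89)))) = -3157 / 445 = -7.09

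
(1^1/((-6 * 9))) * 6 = -1/9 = -0.11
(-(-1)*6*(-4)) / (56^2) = -0.01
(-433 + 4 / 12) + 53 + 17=-1088 / 3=-362.67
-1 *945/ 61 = -945/ 61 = -15.49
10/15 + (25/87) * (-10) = -64/29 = -2.21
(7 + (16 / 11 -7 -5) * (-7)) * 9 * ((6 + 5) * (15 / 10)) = 24003 / 2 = 12001.50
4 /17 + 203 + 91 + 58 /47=236080 /799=295.47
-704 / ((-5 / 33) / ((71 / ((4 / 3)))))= 1237104 / 5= 247420.80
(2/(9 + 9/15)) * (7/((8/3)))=35/64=0.55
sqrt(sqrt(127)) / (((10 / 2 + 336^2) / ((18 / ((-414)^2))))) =127^(1 / 4) / 1075043322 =0.00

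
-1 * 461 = -461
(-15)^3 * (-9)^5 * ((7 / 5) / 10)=55801305 / 2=27900652.50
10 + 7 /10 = 10.70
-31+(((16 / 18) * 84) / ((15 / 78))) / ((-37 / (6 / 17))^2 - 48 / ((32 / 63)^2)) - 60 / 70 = -31.82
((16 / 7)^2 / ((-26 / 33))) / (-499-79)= 2112 / 184093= 0.01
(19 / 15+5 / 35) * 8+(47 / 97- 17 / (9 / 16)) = -564091 / 30555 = -18.46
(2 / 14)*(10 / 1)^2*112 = 1600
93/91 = 1.02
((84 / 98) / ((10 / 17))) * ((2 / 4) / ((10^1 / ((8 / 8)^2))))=51 / 700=0.07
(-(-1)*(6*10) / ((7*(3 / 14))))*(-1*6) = -240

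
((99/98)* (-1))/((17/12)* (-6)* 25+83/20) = 110/22687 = 0.00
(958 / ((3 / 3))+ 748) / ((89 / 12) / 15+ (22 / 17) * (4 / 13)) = 67864680 / 35509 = 1911.20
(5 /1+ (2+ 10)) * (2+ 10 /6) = 187 /3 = 62.33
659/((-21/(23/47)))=-15157/987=-15.36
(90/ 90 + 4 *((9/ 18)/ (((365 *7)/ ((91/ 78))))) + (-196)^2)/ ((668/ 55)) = 115683194/ 36573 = 3163.08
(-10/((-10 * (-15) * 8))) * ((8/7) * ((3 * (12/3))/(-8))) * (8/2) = 2/35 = 0.06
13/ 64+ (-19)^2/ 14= 11643/ 448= 25.99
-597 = -597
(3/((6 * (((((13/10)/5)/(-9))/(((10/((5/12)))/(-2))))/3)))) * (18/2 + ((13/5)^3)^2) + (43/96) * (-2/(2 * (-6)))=927042752191/4680000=198086.06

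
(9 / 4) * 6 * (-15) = -405 / 2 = -202.50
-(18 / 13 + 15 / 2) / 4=-231 / 104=-2.22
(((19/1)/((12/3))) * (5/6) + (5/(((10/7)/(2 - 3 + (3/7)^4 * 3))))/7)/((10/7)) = 202199/82320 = 2.46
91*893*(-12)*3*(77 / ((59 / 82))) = -18471404952 / 59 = -313074660.20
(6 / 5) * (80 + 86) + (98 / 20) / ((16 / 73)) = 35449 / 160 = 221.56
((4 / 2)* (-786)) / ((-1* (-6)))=-262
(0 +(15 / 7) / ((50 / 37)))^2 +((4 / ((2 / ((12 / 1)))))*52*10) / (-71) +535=125849291 / 347900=361.74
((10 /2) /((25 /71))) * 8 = 568 /5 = 113.60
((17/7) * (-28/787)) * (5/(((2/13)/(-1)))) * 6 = 13260/787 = 16.85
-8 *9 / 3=-24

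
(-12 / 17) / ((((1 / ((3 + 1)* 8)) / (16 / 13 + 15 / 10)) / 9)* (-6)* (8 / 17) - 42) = 2556 / 152095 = 0.02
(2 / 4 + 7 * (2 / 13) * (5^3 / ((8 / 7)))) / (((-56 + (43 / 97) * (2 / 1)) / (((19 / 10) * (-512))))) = 362761376 / 173745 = 2087.90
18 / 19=0.95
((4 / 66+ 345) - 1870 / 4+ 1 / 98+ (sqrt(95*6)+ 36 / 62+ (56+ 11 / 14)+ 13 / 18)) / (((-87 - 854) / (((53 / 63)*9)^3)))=1440475045585 / 48537422703 - 148877*sqrt(570) / 322763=18.67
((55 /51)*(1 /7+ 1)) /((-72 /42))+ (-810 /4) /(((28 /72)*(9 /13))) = -806315 /1071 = -752.86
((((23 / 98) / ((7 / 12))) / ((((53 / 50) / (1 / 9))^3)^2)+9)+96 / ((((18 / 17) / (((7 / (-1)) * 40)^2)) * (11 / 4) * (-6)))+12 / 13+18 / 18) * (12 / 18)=-165927331495232575144548284 / 577750635356982648561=-287195.41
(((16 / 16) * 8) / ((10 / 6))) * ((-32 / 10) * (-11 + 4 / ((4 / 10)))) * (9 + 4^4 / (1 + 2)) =1448.96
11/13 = 0.85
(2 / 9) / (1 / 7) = 14 / 9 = 1.56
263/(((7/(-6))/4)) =-6312/7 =-901.71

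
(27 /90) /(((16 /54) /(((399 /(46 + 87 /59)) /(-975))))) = -635607 /72826000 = -0.01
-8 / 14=-4 / 7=-0.57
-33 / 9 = -3.67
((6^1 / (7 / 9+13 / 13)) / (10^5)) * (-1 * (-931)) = 25137 / 800000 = 0.03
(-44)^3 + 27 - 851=-86008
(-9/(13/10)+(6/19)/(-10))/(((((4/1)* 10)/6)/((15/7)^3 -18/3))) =-4847877/1210300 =-4.01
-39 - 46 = -85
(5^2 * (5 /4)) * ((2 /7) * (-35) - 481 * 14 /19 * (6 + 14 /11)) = -33800625 /418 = -80862.74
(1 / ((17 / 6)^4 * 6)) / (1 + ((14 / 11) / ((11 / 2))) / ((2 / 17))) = 26136 / 29984039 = 0.00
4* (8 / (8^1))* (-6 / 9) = -8 / 3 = -2.67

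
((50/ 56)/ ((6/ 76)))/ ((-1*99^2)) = -475/ 411642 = -0.00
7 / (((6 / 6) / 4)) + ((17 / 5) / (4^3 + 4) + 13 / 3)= 1943 / 60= 32.38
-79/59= -1.34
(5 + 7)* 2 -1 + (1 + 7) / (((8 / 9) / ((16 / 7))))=305 / 7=43.57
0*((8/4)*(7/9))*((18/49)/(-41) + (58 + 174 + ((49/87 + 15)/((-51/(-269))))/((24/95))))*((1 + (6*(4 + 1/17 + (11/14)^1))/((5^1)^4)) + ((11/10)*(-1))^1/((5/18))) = 0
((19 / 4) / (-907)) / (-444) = 19 / 1610832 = 0.00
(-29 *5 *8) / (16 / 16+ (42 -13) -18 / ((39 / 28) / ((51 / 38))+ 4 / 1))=-43.89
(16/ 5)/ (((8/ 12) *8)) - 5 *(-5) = 128/ 5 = 25.60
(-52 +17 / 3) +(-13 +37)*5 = 221 / 3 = 73.67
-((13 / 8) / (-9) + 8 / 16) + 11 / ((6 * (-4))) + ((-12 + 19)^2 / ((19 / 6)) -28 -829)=-842.30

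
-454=-454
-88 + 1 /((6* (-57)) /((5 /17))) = -511637 /5814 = -88.00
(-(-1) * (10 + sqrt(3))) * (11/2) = 11 * sqrt(3)/2 + 55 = 64.53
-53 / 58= -0.91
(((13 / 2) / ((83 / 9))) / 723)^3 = 59319 / 64028804320216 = 0.00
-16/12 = -4/3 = -1.33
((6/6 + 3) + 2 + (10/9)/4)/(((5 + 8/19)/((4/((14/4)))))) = 8588/6489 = 1.32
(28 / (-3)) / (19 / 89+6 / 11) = -27412 / 2229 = -12.30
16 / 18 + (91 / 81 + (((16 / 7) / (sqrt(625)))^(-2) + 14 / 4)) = 2594929 / 20736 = 125.14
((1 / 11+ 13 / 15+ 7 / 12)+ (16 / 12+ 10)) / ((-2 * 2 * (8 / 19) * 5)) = -161443 / 105600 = -1.53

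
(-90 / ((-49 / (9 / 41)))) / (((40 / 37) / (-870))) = -1303695 / 4018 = -324.46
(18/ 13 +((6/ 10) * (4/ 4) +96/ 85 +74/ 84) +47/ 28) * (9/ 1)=1579857/ 30940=51.06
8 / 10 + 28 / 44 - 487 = -26706 / 55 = -485.56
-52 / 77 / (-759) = 52 / 58443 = 0.00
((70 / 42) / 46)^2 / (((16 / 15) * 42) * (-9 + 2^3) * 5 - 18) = -25 / 4608648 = -0.00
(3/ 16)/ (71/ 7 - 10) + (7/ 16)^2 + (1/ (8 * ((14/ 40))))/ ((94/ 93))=156425/ 84224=1.86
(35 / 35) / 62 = 1 / 62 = 0.02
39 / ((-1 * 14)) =-39 / 14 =-2.79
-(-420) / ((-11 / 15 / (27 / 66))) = -28350 / 121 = -234.30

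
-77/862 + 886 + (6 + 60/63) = 16162607/18102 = 892.86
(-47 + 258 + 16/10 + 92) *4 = 6092/5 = 1218.40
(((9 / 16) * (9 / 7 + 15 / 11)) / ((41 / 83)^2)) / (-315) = -351339 / 18121180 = -0.02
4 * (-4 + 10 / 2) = 4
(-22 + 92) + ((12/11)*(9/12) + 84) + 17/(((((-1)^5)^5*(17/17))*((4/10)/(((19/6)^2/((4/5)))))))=-1197211/3168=-377.91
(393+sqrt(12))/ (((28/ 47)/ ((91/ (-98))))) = -240123/ 392 - 611 * sqrt(3)/ 196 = -617.96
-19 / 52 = -0.37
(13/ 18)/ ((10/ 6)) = 0.43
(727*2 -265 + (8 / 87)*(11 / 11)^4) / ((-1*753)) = -103451 / 65511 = -1.58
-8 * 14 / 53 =-112 / 53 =-2.11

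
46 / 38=1.21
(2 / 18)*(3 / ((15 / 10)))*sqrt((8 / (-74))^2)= 8 / 333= 0.02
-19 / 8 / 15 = -19 / 120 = -0.16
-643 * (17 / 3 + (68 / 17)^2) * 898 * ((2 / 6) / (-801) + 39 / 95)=-702762495604 / 136971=-5130739.32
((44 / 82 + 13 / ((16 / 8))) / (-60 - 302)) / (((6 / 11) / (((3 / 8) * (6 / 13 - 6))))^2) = -5655177 / 20066384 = -0.28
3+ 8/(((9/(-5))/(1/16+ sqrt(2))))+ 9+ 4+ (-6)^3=-3605/18 -40 * sqrt(2)/9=-206.56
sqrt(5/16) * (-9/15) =-3 * sqrt(5)/20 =-0.34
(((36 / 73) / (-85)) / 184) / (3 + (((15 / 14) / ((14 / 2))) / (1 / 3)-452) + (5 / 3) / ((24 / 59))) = 15876 / 223776691855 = 0.00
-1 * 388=-388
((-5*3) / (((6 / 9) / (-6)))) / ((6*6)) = 15 / 4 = 3.75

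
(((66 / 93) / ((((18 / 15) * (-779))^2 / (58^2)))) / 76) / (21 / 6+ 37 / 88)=0.00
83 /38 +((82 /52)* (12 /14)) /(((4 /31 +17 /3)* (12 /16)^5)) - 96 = -4671754343 /50324274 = -92.83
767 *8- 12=6124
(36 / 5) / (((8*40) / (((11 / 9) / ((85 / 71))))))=0.02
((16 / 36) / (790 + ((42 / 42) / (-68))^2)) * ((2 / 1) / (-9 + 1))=-4624 / 32876649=-0.00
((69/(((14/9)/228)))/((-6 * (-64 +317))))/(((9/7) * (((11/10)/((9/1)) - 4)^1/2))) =2.67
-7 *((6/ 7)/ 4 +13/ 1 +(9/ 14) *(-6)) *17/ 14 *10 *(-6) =4772.14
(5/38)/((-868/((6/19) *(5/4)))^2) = 1125/41341881728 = 0.00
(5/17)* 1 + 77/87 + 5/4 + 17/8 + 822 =9779789/11832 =826.55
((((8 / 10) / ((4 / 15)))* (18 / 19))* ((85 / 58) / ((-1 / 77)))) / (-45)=3927 / 551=7.13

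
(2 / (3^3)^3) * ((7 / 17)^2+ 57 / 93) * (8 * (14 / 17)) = 1570240 / 2997779949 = 0.00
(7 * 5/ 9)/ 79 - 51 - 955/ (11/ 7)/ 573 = -406781/ 7821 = -52.01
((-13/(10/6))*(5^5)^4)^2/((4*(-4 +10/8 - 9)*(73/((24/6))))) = -2213346306234598159790039062500/3431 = -645102391790905904922774400.00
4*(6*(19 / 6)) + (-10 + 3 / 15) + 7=366 / 5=73.20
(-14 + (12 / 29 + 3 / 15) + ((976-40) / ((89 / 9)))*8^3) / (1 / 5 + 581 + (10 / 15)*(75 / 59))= 83.24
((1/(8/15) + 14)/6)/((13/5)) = 635/624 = 1.02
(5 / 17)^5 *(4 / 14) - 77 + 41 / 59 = -44745004748 / 586400941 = -76.30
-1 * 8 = -8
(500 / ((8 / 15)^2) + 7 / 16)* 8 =14066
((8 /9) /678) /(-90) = -2 /137295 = -0.00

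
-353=-353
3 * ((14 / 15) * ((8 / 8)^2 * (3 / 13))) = 0.65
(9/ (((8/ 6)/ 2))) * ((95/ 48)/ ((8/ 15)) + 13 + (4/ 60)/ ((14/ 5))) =404847/ 1792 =225.92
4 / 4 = 1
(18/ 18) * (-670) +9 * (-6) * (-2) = -562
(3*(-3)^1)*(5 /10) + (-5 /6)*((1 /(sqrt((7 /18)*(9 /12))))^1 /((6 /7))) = -9 /2-5*sqrt(42) /18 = -6.30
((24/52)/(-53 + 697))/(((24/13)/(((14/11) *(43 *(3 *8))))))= 129/253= 0.51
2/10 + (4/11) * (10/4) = 61/55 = 1.11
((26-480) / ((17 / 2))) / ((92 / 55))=-12485 / 391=-31.93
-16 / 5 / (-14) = 8 / 35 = 0.23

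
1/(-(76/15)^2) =-225/5776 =-0.04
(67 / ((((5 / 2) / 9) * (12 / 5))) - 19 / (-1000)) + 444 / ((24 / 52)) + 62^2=4906519 / 1000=4906.52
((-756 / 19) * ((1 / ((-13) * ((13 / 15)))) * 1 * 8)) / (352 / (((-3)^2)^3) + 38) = 33067440 / 45040697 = 0.73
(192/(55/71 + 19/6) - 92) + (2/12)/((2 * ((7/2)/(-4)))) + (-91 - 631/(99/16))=-275016347/1163547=-236.36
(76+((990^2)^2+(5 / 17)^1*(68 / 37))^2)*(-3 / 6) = -631618743336622149497452222 / 1369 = -461372347214479291086524.60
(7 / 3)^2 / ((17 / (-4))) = -1.28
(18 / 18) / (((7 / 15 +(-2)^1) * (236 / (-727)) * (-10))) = -2181 / 10856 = -0.20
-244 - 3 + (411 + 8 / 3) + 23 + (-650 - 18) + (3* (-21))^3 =-751576 / 3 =-250525.33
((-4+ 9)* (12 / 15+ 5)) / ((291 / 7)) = 203 / 291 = 0.70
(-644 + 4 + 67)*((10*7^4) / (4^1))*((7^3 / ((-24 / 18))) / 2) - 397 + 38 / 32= 884793219 / 2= 442396609.50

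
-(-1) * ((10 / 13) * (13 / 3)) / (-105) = -2 / 63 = -0.03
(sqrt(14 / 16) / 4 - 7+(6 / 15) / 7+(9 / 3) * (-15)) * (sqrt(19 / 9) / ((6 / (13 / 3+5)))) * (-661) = -4627 * sqrt(266) / 216+267044 * sqrt(19) / 15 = 77251.82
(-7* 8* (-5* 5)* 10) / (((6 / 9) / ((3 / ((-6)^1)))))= -10500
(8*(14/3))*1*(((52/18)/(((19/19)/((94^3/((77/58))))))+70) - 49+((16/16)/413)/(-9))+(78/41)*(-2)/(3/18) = 48478106939656/718443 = 67476622.28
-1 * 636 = -636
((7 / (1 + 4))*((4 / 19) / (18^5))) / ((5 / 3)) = 0.00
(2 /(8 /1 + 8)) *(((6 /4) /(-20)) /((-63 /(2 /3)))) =1 /10080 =0.00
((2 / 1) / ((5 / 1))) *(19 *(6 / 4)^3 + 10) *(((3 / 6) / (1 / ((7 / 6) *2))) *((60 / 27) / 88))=4151 / 4752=0.87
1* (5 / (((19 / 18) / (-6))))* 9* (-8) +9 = 39051 / 19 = 2055.32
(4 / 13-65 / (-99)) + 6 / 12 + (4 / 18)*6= 7201 / 2574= 2.80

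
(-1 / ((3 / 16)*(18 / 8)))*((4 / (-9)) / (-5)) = -256 / 1215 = -0.21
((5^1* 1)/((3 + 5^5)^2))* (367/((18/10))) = 0.00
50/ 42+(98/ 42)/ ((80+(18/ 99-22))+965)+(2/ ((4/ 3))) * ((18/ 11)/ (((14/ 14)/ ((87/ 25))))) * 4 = 459663586/ 12999525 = 35.36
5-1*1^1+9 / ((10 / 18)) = 101 / 5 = 20.20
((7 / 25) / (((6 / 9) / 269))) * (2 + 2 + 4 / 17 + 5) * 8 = 8347.23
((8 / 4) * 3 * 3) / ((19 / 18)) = 324 / 19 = 17.05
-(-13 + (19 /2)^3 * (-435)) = 2983769 /8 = 372971.12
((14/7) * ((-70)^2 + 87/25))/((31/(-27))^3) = -4825759842/744775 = -6479.49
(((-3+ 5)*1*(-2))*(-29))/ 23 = 116/ 23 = 5.04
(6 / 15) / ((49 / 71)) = 142 / 245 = 0.58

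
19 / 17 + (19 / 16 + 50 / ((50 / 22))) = 6611 / 272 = 24.31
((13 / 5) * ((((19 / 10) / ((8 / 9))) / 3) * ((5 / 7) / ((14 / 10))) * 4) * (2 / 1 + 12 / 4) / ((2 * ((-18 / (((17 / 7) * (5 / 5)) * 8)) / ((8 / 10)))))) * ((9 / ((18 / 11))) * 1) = -46189 / 1029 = -44.89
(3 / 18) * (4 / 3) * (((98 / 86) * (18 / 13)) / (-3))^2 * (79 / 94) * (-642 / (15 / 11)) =-1786017464 / 73433035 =-24.32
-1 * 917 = -917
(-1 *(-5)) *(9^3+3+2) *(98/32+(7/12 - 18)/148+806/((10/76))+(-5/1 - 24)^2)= 11356733893/444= 25578229.49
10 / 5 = 2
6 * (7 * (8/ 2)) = 168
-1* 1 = -1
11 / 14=0.79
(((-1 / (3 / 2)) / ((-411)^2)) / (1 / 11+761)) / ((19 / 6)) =-11 / 6717481407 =-0.00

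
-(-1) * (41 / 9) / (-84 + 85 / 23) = -943 / 16623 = -0.06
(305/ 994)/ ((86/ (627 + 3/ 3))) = 47885/ 21371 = 2.24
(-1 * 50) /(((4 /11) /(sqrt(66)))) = -275 * sqrt(66) /2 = -1117.06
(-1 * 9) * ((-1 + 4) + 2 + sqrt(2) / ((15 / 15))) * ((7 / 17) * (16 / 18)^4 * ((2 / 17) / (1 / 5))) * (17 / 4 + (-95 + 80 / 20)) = 24872960 * sqrt(2) / 210681 + 124364800 / 210681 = 757.26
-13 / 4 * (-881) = 2863.25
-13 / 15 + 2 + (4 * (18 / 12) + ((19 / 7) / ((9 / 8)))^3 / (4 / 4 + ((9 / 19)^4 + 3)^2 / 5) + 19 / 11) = 46005966245627467078 / 3341096262520593885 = 13.77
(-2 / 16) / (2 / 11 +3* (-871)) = 11 / 229928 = 0.00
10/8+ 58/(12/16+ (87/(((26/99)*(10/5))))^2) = 371556313/296743188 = 1.25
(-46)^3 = -97336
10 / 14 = 5 / 7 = 0.71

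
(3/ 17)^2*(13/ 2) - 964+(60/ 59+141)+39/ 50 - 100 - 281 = -512382818/ 426275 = -1202.00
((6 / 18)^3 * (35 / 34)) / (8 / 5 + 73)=175 / 342414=0.00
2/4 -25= -49/2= -24.50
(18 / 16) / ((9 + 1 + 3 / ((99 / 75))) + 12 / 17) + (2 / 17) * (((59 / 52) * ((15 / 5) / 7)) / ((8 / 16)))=2013411 / 10012184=0.20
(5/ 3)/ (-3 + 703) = 1/ 420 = 0.00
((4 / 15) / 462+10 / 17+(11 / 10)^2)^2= 4490928110761 / 1387919610000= 3.24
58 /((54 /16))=464 /27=17.19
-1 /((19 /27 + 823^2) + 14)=-27 /18288280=-0.00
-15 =-15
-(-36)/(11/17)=612/11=55.64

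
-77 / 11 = -7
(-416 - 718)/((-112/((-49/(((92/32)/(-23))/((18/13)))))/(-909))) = -4995444.46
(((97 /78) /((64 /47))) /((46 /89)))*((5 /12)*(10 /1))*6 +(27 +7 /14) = 16458655 /229632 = 71.67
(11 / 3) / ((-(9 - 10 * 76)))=11 / 2253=0.00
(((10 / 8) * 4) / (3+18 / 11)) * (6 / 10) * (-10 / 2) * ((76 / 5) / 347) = -836 / 5899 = -0.14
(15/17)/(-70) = -0.01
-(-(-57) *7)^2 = -159201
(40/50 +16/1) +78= 474/5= 94.80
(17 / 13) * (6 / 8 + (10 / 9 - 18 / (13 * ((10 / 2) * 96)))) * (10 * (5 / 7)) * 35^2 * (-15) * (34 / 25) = -879650975 / 2028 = -433752.95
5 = 5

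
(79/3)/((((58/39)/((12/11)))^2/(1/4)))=3.54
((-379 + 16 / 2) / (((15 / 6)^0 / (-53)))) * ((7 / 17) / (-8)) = -137641 / 136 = -1012.07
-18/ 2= -9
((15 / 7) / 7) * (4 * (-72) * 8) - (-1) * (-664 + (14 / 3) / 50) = -5031857 / 3675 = -1369.21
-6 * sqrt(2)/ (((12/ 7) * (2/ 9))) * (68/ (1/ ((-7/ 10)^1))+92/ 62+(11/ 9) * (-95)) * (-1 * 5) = -18067.14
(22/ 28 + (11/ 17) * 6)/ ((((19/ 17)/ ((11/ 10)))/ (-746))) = -3427.39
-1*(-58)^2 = -3364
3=3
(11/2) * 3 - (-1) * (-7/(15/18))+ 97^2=94171/10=9417.10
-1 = -1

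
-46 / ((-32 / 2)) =23 / 8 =2.88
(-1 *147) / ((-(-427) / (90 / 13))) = -1890 / 793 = -2.38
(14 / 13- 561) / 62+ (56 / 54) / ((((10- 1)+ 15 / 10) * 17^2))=-170387663 / 18867654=-9.03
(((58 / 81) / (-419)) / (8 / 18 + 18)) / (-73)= 29 / 22848489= 0.00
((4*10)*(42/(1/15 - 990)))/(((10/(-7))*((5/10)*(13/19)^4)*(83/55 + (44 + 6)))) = 252874868400/1201481784737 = 0.21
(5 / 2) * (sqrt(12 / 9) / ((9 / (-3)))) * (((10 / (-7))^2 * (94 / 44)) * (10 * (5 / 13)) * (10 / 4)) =-1468750 * sqrt(3) / 63063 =-40.34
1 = 1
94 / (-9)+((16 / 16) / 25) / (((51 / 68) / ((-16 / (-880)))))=-129238 / 12375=-10.44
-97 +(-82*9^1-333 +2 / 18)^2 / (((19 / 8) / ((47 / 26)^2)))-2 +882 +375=410693817770 / 260091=1579038.94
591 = 591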